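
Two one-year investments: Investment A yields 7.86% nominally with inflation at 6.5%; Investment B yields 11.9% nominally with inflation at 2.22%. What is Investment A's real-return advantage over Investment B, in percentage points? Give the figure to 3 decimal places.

-8.193

Investment A real return: 1.0786/1.065 − 1 = 1.2770%.
Investment B real return: 1.119/1.0222 − 1 = 9.4698%.
Difference: 1.2770 − 9.4698 = -8.1928 pp.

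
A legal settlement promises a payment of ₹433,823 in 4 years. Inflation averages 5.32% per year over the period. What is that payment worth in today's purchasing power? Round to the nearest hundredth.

₹352,589.33

Price-level factor over 4 years: (1 + 5.32%)^4 ≈ 1.2303917253.
Purchasing power today: ₹433,823 divided by that factor.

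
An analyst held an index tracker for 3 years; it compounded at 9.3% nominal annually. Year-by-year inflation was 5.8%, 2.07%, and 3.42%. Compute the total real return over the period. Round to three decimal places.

Cumulative inflation factor: 1.058 × 1.0207 × 1.0342 ≈ 1.11683.
Nominal growth factor: 1.30575. Real growth factor = 1.30575 / 1.11683 ≈ 1.16916.
Total real return ≈ 16.9155%.

16.916%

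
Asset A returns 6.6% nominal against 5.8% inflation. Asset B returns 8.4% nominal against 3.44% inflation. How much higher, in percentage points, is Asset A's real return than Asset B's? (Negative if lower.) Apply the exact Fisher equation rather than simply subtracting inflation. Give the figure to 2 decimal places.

Asset A real return: 1.066/1.058 − 1 = 0.756%.
Asset B real return: 1.084/1.0344 − 1 = 4.795%.
Difference: 0.756 − 4.795 = -4.039 pp.

-4.04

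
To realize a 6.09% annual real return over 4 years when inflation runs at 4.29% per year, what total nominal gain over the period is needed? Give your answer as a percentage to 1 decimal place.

49.9%

Required annual nominal rate: (1+6.09%)(1+4.29%) − 1 = 10.641261%.
Cumulative over 4 years: (1 + 0.10641261)^4 − 1 ≈ 0.49854.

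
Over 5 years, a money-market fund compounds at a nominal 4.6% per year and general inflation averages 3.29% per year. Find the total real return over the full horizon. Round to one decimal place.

The annual real rate is (1+4.6%)/(1+3.29%) − 1 = 1.2683%.
Compounded over 5 years: (1 + 0.012683)^5 − 1 ≈ 0.06504.

6.5%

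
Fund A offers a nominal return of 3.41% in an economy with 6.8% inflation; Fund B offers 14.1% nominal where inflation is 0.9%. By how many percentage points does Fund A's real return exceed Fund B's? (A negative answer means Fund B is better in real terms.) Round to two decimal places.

-16.26

Fund A real return: 1.0341/1.068 − 1 = -3.174%.
Fund B real return: 1.141/1.009 − 1 = 13.082%.
Difference: -3.174 − 13.082 = -16.256 pp.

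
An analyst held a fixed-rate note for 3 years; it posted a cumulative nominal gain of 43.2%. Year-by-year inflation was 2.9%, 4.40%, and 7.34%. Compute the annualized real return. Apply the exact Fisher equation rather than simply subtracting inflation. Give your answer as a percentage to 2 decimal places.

Cumulative inflation factor: 1.029 × 1.0440 × 1.0734 ≈ 1.15313.
Nominal growth factor: 1.43200. Real growth factor = 1.43200 / 1.15313 ≈ 1.24184.
Annualized: 1.24184^(1/3) − 1 ≈ 0.07487.

7.49%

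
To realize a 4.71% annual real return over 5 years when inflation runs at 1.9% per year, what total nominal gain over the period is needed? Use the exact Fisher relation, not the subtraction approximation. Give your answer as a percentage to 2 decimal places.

38.30%

Required annual nominal rate: (1+4.71%)(1+1.9%) − 1 = 6.69949%.
Cumulative over 5 years: (1 + 0.0669949)^5 − 1 ≈ 0.38297.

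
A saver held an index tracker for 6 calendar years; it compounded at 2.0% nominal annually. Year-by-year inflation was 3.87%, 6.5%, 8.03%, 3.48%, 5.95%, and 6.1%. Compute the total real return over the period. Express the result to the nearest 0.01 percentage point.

Cumulative inflation factor: 1.0387 × 1.065 × 1.0803 × 1.0348 × 1.0595 × 1.061 ≈ 1.39013.
Nominal growth factor: 1.12616. Real growth factor = 1.12616 / 1.39013 ≈ 0.81011.
Total real return ≈ -18.9890%.

-18.99%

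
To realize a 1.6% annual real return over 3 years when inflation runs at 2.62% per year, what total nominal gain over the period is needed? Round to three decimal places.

13.338%

Required annual nominal rate: (1+1.6%)(1+2.62%) − 1 = 4.26192%.
Cumulative over 3 years: (1 + 0.0426192)^3 − 1 ≈ 0.13338.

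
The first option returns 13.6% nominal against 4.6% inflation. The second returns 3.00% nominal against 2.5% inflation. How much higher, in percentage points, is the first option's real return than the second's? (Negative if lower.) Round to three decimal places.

8.116

The first option real return: 1.136/1.046 − 1 = 8.6042%.
The second real return: 1.0300/1.025 − 1 = 0.4878%.
Difference: 8.6042 − 0.4878 = 8.1164 pp.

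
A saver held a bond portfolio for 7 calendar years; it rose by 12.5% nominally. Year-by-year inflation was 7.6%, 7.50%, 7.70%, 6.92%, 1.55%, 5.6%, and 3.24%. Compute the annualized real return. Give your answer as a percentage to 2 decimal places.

-3.79%

Cumulative inflation factor: 1.076 × 1.0750 × 1.0770 × 1.0692 × 1.0155 × 1.056 × 1.0324 ≈ 1.47464.
Nominal growth factor: 1.12500. Real growth factor = 1.12500 / 1.47464 ≈ 0.76290.
Annualized: 0.76290^(1/7) − 1 ≈ -0.03792.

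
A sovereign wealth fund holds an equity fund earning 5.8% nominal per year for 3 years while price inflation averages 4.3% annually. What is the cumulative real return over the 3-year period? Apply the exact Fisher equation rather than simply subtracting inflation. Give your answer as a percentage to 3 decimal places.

The annual real rate is (1+5.8%)/(1+4.3%) − 1 = 1.4382%.
Compounded over 3 years: (1 + 0.014382)^3 − 1 ≈ 0.04377.

4.377%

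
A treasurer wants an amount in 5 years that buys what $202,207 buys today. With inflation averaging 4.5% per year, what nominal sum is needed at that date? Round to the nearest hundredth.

$251,986.71

Cumulative price-level factor: (1+4.5%)^5 ≈ 1.2461819377.
Multiplying $202,207 by the price-level factor gives the future nominal sum.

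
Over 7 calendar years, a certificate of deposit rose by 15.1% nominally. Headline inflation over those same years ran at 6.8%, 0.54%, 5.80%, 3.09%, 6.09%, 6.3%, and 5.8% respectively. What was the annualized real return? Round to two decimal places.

Cumulative inflation factor: 1.068 × 1.0054 × 1.0580 × 1.0309 × 1.0609 × 1.063 × 1.058 ≈ 1.39735.
Nominal growth factor: 1.15100. Real growth factor = 1.15100 / 1.39735 ≈ 0.82370.
Annualized: 0.82370^(1/7) − 1 ≈ -0.02733.

-2.73%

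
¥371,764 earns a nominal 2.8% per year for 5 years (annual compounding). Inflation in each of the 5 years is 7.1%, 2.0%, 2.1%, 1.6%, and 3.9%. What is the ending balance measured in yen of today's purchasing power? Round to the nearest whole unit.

¥362,500

Nominal value at maturity: ¥371,764 × (1 + 2.8%)^5 ≈ ¥426,808.
Price-level factor over 5 years: 1.071 × 1.020 × 1.021 × 1.016 × 1.039 ≈ 1.1774016503.
The maturity value deflated by that factor is the answer in today's purchasing power.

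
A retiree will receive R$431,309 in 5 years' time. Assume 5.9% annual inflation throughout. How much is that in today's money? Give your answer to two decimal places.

Price-level factor over 5 years: (1 + 5.9%)^5 ≈ 1.3319250917.
Purchasing power today: R$431,309 divided by that factor.

R$323,823.77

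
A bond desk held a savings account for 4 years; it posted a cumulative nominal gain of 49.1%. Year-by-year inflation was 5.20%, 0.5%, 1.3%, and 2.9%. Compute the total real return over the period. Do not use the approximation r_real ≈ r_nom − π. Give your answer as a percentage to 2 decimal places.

Cumulative inflation factor: 1.0520 × 1.005 × 1.013 × 1.029 ≈ 1.10206.
Nominal growth factor: 1.49100. Real growth factor = 1.49100 / 1.10206 ≈ 1.35292.
Total real return ≈ 35.2917%.

35.29%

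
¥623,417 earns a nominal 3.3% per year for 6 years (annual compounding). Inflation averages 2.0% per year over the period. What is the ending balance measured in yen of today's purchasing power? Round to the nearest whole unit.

¥672,635

Nominal value at maturity: ¥623,417 × (1 + 3.3%)^6 ≈ ¥757,496.
Price-level factor over 6 years: (1 + 2.0%)^6 ≈ 1.1261624193.
The maturity value deflated by that factor is the answer in today's purchasing power.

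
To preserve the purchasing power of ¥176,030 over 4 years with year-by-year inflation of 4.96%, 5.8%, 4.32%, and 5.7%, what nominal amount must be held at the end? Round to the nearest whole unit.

¥215,545

Cumulative price-level factor: 1.0496 × 1.058 × 1.0432 × 1.057 ≈ 1.2244810134.
The nominal amount required is ¥176,030 scaled up by that factor.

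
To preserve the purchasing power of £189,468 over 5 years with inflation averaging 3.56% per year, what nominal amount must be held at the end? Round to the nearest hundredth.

Cumulative price-level factor: (1+3.56%)^5 ≈ 1.1911328683.
Multiplying £189,468 by the price-level factor gives the future nominal sum.

£225,681.56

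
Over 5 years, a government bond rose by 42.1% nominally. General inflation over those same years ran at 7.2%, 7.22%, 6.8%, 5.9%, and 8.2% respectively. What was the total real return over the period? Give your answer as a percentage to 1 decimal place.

Cumulative inflation factor: 1.072 × 1.0722 × 1.068 × 1.059 × 1.082 ≈ 1.40658.
Nominal growth factor: 1.42100. Real growth factor = 1.42100 / 1.40658 ≈ 1.01025.
Total real return ≈ 1.0250%.

1.0%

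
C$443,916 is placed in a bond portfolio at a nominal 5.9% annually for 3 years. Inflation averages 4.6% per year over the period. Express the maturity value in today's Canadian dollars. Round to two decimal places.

C$460,673.92

Nominal value at maturity: C$443,916 × (1 + 5.9%)^3 ≈ C$527,216.12.
Price-level factor over 3 years: (1 + 4.6%)^3 = 1.144445336.
Dividing the nominal maturity value by the price-level factor gives the value in today's money.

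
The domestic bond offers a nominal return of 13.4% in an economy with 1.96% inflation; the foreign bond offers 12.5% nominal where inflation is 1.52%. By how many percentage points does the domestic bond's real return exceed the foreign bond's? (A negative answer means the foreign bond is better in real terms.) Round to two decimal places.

The domestic bond real return: 1.134/1.0196 − 1 = 11.220%.
The foreign bond real return: 1.125/1.0152 − 1 = 10.816%.
Difference: 11.220 − 10.816 = 0.404 pp.

0.40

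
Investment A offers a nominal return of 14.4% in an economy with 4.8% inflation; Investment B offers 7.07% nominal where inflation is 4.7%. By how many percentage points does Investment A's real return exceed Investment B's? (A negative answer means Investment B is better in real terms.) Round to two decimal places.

Investment A real return: 1.144/1.048 − 1 = 9.160%.
Investment B real return: 1.0707/1.047 − 1 = 2.264%.
Difference: 9.160 − 2.264 = 6.896 pp.

6.90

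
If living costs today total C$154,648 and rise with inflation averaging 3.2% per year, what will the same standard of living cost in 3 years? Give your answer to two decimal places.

Cumulative price-level factor: (1+3.2%)^3 = 1.099104768.
Multiplying C$154,648 by the price-level factor gives the future nominal sum.

C$169,974.35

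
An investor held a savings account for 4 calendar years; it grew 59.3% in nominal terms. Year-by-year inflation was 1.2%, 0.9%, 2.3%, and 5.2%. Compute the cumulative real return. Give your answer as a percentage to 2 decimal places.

Cumulative inflation factor: 1.012 × 1.009 × 1.023 × 1.052 ≈ 1.09891.
Nominal growth factor: 1.59300. Real growth factor = 1.59300 / 1.09891 ≈ 1.44962.
Total real return ≈ 44.9615%.

44.96%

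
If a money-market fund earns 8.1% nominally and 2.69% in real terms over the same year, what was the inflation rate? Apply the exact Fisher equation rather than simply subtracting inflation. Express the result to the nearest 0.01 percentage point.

5.27%

From (1+r_nom) = (1+r_real)(1+π), we get 1+π = (1 + 8.1%)/(1 + 2.69%) = 1.081/1.0269 ≈ 1.05268.
So π ≈ 5.2683%.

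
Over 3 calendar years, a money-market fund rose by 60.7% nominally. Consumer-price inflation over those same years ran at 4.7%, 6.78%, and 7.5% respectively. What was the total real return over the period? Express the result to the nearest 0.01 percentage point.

33.71%

Cumulative inflation factor: 1.047 × 1.0678 × 1.075 ≈ 1.20184.
Nominal growth factor: 1.60700. Real growth factor = 1.60700 / 1.20184 ≈ 1.33712.
Total real return ≈ 33.7121%.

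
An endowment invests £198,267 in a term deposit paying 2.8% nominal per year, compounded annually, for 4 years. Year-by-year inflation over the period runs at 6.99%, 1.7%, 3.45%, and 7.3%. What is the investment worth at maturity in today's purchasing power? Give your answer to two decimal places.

Nominal value at maturity: £198,267 × (1 + 2.8%)^4 ≈ £221,423.08.
Price-level factor over 4 years: 1.0699 × 1.017 × 1.0345 × 1.073 ≈ 1.2077981426.
The maturity value deflated by that factor is the answer in today's purchasing power.

£183,327.89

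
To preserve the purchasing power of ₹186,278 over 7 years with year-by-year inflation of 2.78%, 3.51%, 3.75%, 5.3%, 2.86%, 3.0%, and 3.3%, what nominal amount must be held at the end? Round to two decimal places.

₹236,947.99

Cumulative price-level factor: 1.0278 × 1.0351 × 1.0375 × 1.053 × 1.0286 × 1.030 × 1.033 ≈ 1.2720127507.
The nominal amount required is ₹186,278 scaled up by that factor.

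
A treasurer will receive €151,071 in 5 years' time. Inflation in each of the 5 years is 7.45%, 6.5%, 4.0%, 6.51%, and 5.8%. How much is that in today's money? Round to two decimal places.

€112,645.98

Price-level factor over 5 years: 1.0745 × 1.065 × 1.040 × 1.0651 × 1.058 ≈ 1.3411131450.
Purchasing power today: €151,071 divided by that factor.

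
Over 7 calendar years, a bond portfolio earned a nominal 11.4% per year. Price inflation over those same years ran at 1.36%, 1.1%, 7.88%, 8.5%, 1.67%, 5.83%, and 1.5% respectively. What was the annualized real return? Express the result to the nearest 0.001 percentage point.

7.185%

Cumulative inflation factor: 1.0136 × 1.011 × 1.0788 × 1.085 × 1.0167 × 1.0583 × 1.015 ≈ 1.30995.
Nominal growth factor: 2.12910. Real growth factor = 2.12910 / 1.30995 ≈ 1.62533.
Annualized: 1.62533^(1/7) − 1 ≈ 0.07185.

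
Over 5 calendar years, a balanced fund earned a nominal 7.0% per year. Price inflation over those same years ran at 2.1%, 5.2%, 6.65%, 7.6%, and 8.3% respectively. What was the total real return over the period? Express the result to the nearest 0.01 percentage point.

Cumulative inflation factor: 1.021 × 1.052 × 1.0665 × 1.076 × 1.083 ≈ 1.33488.
Nominal growth factor: 1.40255. Real growth factor = 1.40255 / 1.33488 ≈ 1.05069.
Total real return ≈ 5.0693%.

5.07%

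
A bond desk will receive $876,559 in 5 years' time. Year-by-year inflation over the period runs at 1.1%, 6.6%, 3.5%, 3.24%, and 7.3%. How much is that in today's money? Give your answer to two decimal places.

$709,389.45

Price-level factor over 5 years: 1.011 × 1.066 × 1.035 × 1.0324 × 1.073 ≈ 1.2356527155.
Purchasing power today: $876,559 divided by that factor.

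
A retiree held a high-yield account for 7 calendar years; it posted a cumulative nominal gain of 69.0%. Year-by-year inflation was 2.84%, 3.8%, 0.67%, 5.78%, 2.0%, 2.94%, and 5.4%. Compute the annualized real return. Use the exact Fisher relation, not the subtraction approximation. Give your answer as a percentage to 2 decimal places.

4.31%

Cumulative inflation factor: 1.0284 × 1.038 × 1.0067 × 1.0578 × 1.020 × 1.0294 × 1.054 ≈ 1.25802.
Nominal growth factor: 1.69000. Real growth factor = 1.69000 / 1.25802 ≈ 1.34338.
Annualized: 1.34338^(1/7) − 1 ≈ 0.04307.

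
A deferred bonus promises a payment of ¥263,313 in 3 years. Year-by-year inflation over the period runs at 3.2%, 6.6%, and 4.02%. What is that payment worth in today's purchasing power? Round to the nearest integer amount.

¥230,101

Price-level factor over 3 years: 1.032 × 1.066 × 1.0402 = 1.1443365024.
Purchasing power today: ¥263,313 divided by that factor.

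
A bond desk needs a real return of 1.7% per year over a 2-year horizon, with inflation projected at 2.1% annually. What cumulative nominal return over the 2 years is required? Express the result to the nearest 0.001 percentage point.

7.819%

Required annual nominal rate: (1+1.7%)(1+2.1%) − 1 = 3.8357%.
Cumulative over 2 years: (1 + 0.038357)^2 − 1 ≈ 0.07819.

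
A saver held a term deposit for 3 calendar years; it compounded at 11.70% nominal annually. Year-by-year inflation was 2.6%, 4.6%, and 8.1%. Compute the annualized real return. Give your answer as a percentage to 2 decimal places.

6.30%

Cumulative inflation factor: 1.026 × 1.046 × 1.081 ≈ 1.16012.
Nominal growth factor: 1.39367. Real growth factor = 1.39367 / 1.16012 ≈ 1.20131.
Annualized: 1.20131^(1/3) − 1 ≈ 0.06304.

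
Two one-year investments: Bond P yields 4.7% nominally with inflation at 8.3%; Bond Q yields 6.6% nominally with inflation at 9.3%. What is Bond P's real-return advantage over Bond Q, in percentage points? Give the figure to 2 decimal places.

-0.85

Bond P real return: 1.047/1.083 − 1 = -3.324%.
Bond Q real return: 1.066/1.093 − 1 = -2.470%.
Difference: -3.324 − (-2.470) = -0.854 pp.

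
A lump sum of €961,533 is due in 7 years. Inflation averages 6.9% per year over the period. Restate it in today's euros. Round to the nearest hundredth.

Price-level factor over 7 years: (1 + 6.9%)^7 ≈ 1.5953057718.
Purchasing power today: €961,533 divided by that factor.

€602,726.46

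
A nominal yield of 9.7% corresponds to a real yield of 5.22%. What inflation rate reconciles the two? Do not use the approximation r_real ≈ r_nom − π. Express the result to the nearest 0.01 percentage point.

4.26%

From (1+r_nom) = (1+r_real)(1+π), we get 1+π = (1 + 9.7%)/(1 + 5.22%) = 1.097/1.0522 ≈ 1.04258.
So π ≈ 4.2577%.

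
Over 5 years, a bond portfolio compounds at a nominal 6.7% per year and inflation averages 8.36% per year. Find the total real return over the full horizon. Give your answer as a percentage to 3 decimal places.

The annual real rate is (1+6.7%)/(1+8.36%) − 1 = -1.5319%.
Compounded over 5 years: (1 + -0.015319)^5 − 1 ≈ -0.07429.

-7.429%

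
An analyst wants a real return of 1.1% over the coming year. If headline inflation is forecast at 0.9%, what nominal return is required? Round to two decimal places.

2.01%

By the Fisher equation, 1 + r_nom = (1 + 1.1%)(1 + 0.9%) = 1.011 × 1.009 = 1.020099.
So r_nom = 2.0099%.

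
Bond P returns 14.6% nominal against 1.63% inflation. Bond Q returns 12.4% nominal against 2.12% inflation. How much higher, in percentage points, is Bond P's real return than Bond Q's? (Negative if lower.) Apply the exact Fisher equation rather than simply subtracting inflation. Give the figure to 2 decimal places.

2.70

Bond P real return: 1.146/1.0163 − 1 = 12.762%.
Bond Q real return: 1.124/1.0212 − 1 = 10.067%.
Difference: 12.762 − 10.067 = 2.695 pp.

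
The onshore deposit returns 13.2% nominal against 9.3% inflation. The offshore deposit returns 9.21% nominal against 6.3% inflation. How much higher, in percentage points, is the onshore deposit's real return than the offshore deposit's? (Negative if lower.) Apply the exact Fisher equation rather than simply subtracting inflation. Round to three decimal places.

0.831

The onshore deposit real return: 1.132/1.093 − 1 = 3.5682%.
The offshore deposit real return: 1.0921/1.063 − 1 = 2.7375%.
Difference: 3.5682 − 2.7375 = 0.8307 pp.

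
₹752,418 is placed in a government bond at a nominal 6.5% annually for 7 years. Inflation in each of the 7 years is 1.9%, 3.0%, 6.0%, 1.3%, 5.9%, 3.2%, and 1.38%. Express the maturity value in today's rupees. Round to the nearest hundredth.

Nominal value at maturity: ₹752,418 × (1 + 6.5%)^7 ≈ ₹1,169,247.45.
Price-level factor over 7 years: 1.019 × 1.030 × 1.060 × 1.013 × 1.059 × 1.032 × 1.0138 ≈ 1.2486900859.
The maturity value deflated by that factor is the answer in today's purchasing power.

₹936,379.22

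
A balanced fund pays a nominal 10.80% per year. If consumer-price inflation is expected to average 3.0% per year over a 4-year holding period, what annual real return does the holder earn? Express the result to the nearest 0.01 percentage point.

With constant rates the annual real return is the same each year: (1+10.80%)/(1+3.0%) − 1 = 0.07573.

7.57%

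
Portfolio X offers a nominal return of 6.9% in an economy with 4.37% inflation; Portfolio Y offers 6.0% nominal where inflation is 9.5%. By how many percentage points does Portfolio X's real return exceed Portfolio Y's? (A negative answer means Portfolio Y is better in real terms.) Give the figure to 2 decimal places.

5.62

Portfolio X real return: 1.069/1.0437 − 1 = 2.424%.
Portfolio Y real return: 1.060/1.095 − 1 = -3.196%.
Difference: 2.424 − (-3.196) = 5.620 pp.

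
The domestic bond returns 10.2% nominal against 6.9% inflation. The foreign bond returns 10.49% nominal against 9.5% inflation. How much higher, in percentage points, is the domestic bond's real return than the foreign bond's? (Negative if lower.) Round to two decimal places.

2.18

The domestic bond real return: 1.102/1.069 − 1 = 3.087%.
The foreign bond real return: 1.1049/1.095 − 1 = 0.904%.
Difference: 3.087 − 0.904 = 2.183 pp.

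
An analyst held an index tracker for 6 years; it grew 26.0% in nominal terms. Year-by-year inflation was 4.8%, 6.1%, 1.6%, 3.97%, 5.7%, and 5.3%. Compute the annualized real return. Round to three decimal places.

-0.613%

Cumulative inflation factor: 1.048 × 1.061 × 1.016 × 1.0397 × 1.057 × 1.053 ≈ 1.30732.
Nominal growth factor: 1.26000. Real growth factor = 1.26000 / 1.30732 ≈ 0.96380.
Annualized: 0.96380^(1/6) − 1 ≈ -0.00613.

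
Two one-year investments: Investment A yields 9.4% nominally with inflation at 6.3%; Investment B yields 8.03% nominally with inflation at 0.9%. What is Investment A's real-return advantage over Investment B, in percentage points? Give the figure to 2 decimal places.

-4.15

Investment A real return: 1.094/1.063 − 1 = 2.916%.
Investment B real return: 1.0803/1.009 − 1 = 7.066%.
Difference: 2.916 − 7.066 = -4.150 pp.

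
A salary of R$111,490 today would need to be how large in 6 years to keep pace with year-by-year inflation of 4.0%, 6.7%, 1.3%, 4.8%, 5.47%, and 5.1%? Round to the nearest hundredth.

Cumulative price-level factor: 1.040 × 1.067 × 1.013 × 1.048 × 1.0547 × 1.051 ≈ 1.3058706131.
Multiplying R$111,490 by the price-level factor gives the future nominal sum.

R$145,591.51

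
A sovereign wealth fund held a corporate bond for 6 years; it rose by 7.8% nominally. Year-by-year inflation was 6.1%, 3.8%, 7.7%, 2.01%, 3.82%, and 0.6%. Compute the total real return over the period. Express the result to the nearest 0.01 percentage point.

-14.70%

Cumulative inflation factor: 1.061 × 1.038 × 1.077 × 1.0201 × 1.0382 × 1.006 ≈ 1.26372.
Nominal growth factor: 1.07800. Real growth factor = 1.07800 / 1.26372 ≈ 0.85304.
Total real return ≈ -14.6962%.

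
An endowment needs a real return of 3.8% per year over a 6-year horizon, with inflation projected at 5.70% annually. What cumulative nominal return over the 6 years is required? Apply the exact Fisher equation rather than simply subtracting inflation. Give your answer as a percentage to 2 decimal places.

Required annual nominal rate: (1+3.8%)(1+5.70%) − 1 = 9.7166%.
Cumulative over 6 years: (1 + 0.097166)^6 − 1 ≈ 0.74435.

74.44%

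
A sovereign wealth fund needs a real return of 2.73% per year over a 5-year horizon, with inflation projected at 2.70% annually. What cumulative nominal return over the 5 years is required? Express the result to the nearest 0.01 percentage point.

Required annual nominal rate: (1+2.73%)(1+2.70%) − 1 = 5.50371%.
Cumulative over 5 years: (1 + 0.0550371)^5 − 1 ≈ 0.30719.

30.72%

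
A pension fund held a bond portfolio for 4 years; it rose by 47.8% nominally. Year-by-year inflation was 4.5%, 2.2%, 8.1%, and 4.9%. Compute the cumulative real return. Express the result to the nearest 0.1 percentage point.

22.0%

Cumulative inflation factor: 1.045 × 1.022 × 1.081 × 1.049 ≈ 1.21107.
Nominal growth factor: 1.47800. Real growth factor = 1.47800 / 1.21107 ≈ 1.22041.
Total real return ≈ 22.0411%.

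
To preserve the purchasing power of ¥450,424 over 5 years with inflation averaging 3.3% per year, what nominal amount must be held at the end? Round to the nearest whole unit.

¥529,814

Cumulative price-level factor: (1+3.3%)^5 ≈ 1.1762553387.
The nominal amount required is ¥450,424 scaled up by that factor.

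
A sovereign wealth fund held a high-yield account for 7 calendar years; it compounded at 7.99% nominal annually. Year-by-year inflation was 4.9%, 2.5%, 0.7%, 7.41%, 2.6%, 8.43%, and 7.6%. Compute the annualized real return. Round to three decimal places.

Cumulative inflation factor: 1.049 × 1.025 × 1.007 × 1.0741 × 1.026 × 1.0843 × 1.076 ≈ 1.39214.
Nominal growth factor: 1.71271. Real growth factor = 1.71271 / 1.39214 ≈ 1.23027.
Annualized: 1.23027^(1/7) − 1 ≈ 0.03005.

3.005%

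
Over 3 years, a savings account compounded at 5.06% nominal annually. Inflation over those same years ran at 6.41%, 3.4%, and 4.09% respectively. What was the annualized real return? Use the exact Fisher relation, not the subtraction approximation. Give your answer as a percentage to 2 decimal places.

0.42%

Cumulative inflation factor: 1.0641 × 1.034 × 1.0409 ≈ 1.14528.
Nominal growth factor: 1.15961. Real growth factor = 1.15961 / 1.14528 ≈ 1.01251.
Annualized: 1.01251^(1/3) − 1 ≈ 0.00415.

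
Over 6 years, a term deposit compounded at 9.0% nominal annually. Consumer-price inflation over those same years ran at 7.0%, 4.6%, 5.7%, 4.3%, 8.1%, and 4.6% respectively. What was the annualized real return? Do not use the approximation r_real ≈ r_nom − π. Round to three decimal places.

3.115%

Cumulative inflation factor: 1.070 × 1.046 × 1.057 × 1.043 × 1.081 × 1.046 ≈ 1.39519.
Nominal growth factor: 1.67710. Real growth factor = 1.67710 / 1.39519 ≈ 1.20206.
Annualized: 1.20206^(1/6) − 1 ≈ 0.03115.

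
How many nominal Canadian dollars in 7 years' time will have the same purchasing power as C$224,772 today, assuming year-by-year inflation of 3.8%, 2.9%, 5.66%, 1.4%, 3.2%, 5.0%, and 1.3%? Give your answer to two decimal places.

C$282,346.20

Cumulative price-level factor: 1.038 × 1.029 × 1.0566 × 1.014 × 1.032 × 1.050 × 1.013 ≈ 1.2561448766.
The nominal amount required is C$224,772 scaled up by that factor.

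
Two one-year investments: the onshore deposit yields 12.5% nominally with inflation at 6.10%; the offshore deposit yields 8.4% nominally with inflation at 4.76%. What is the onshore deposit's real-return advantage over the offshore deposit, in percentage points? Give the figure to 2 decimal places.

2.56

The onshore deposit real return: 1.125/1.0610 − 1 = 6.032%.
The offshore deposit real return: 1.084/1.0476 − 1 = 3.475%.
Difference: 6.032 − 3.475 = 2.557 pp.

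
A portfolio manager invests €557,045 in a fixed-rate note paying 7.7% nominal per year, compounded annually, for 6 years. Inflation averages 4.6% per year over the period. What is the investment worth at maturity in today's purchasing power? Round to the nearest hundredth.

Nominal value at maturity: €557,045 × (1 + 7.7%)^6 ≈ €869,329.67.
Price-level factor over 6 years: (1 + 4.6%)^6 ≈ 1.3097551271.
The maturity value deflated by that factor is the answer in today's purchasing power.

€663,734.50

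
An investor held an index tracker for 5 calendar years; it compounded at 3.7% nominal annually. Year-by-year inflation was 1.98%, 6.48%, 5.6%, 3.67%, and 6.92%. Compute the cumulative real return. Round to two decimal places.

Cumulative inflation factor: 1.0198 × 1.0648 × 1.056 × 1.0367 × 1.0692 ≈ 1.27104.
Nominal growth factor: 1.19921. Real growth factor = 1.19921 / 1.27104 ≈ 0.94348.
Total real return ≈ -5.6516%.

-5.65%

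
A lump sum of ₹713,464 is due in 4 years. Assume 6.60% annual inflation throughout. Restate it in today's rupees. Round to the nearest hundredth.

₹552,513.95

Price-level factor over 4 years: (1 + 6.60%)^4 ≈ 1.2913049587.
Purchasing power today: ₹713,464 divided by that factor.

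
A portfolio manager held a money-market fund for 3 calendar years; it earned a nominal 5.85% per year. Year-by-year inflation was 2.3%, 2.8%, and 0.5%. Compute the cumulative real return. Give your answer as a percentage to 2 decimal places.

Cumulative inflation factor: 1.023 × 1.028 × 1.005 ≈ 1.05690.
Nominal growth factor: 1.18597. Real growth factor = 1.18597 / 1.05690 ≈ 1.12212.
Total real return ≈ 12.2116%.

12.21%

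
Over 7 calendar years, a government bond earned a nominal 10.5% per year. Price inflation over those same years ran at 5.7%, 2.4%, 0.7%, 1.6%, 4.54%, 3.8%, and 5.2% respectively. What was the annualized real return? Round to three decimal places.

6.861%

Cumulative inflation factor: 1.057 × 1.024 × 1.007 × 1.016 × 1.0454 × 1.038 × 1.052 ≈ 1.26414.
Nominal growth factor: 2.01157. Real growth factor = 2.01157 / 1.26414 ≈ 1.59126.
Annualized: 1.59126^(1/7) − 1 ≈ 0.06861.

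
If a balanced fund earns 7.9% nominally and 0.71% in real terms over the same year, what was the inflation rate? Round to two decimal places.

7.14%

From (1+r_nom) = (1+r_real)(1+π), we get 1+π = (1 + 7.9%)/(1 + 0.71%) = 1.079/1.0071 ≈ 1.07139.
So π ≈ 7.1393%.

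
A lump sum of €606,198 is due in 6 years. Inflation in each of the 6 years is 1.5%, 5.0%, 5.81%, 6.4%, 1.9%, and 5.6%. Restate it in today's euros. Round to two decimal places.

Price-level factor over 6 years: 1.015 × 1.050 × 1.0581 × 1.064 × 1.019 × 1.056 ≈ 1.2911056626.
Purchasing power today: €606,198 divided by that factor.

€469,518.50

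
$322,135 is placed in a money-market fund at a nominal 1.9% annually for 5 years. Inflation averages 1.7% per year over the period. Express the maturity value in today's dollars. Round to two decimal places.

Nominal value at maturity: $322,135 × (1 + 1.9%)^5 ≈ $353,923.04.
Price-level factor over 5 years: (1 + 1.7%)^5 ≈ 1.0879395490.
Dividing the nominal maturity value by the price-level factor gives the value in today's money.

$325,314.99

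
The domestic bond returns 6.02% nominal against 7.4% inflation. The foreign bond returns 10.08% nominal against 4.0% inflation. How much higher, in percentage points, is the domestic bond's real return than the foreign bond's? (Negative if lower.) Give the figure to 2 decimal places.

The domestic bond real return: 1.0602/1.074 − 1 = -1.285%.
The foreign bond real return: 1.1008/1.040 − 1 = 5.846%.
Difference: -1.285 − 5.846 = -7.131 pp.

-7.13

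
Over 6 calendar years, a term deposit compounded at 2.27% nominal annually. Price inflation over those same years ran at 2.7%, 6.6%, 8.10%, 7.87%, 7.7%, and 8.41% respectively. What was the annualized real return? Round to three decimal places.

-4.312%

Cumulative inflation factor: 1.027 × 1.066 × 1.0810 × 1.0787 × 1.077 × 1.0841 ≈ 1.49052.
Nominal growth factor: 1.14417. Real growth factor = 1.14417 / 1.49052 ≈ 0.76763.
Annualized: 0.76763^(1/6) − 1 ≈ -0.04312.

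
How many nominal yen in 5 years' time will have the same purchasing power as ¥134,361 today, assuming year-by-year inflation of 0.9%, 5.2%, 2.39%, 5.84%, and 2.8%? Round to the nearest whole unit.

Cumulative price-level factor: 1.009 × 1.052 × 1.0239 × 1.0584 × 1.028 ≈ 1.1825170054.
Multiplying ¥134,361 by the price-level factor gives the future nominal sum.

¥158,884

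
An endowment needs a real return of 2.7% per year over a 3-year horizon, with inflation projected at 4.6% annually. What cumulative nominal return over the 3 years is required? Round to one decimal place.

24.0%

Required annual nominal rate: (1+2.7%)(1+4.6%) − 1 = 7.4242%.
Cumulative over 3 years: (1 + 0.074242)^3 − 1 ≈ 0.23967.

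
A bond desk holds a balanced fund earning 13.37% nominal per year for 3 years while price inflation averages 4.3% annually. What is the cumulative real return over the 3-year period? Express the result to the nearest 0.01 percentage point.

28.42%

The annual real rate is (1+13.37%)/(1+4.3%) − 1 = 8.6961%.
Compounded over 3 years: (1 + 0.086961)^3 − 1 ≈ 0.28423.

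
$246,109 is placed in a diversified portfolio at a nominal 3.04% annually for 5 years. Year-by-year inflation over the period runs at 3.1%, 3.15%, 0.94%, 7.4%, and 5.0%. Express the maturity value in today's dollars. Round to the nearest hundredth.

Nominal value at maturity: $246,109 × (1 + 3.04%)^5 ≈ $285,862.21.
Price-level factor over 5 years: 1.031 × 1.0315 × 1.0094 × 1.074 × 1.050 ≈ 1.2105557041.
Dividing the nominal maturity value by the price-level factor gives the value in today's money.

$236,141.31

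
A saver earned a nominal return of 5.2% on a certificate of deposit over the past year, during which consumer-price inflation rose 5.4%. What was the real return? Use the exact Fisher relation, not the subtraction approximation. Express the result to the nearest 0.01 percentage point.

Real return via the Fisher equation: (1 + 5.2%)/(1 + 5.4%) − 1 = 1.052/1.054 − 1 ≈ -0.00190.

-0.19%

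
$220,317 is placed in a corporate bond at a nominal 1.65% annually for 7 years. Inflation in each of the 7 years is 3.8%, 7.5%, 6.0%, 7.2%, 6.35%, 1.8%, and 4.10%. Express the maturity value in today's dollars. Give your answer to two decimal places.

$172,884.96

Nominal value at maturity: $220,317 × (1 + 1.65%)^7 ≈ $247,058.44.
Price-level factor over 7 years: 1.038 × 1.075 × 1.060 × 1.072 × 1.0635 × 1.018 × 1.0410 ≈ 1.4290336985.
The maturity value deflated by that factor is the answer in today's purchasing power.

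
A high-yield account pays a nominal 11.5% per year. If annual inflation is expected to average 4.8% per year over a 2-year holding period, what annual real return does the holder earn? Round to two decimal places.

6.39%

With constant rates the annual real return is the same each year: (1+11.5%)/(1+4.8%) − 1 = 0.06393.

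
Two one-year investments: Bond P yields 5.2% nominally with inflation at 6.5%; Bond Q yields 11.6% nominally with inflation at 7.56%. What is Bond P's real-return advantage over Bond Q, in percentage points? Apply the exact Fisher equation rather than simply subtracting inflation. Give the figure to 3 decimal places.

Bond P real return: 1.052/1.065 − 1 = -1.2207%.
Bond Q real return: 1.116/1.0756 − 1 = 3.7560%.
Difference: -1.2207 − 3.7560 = -4.9767 pp.

-4.977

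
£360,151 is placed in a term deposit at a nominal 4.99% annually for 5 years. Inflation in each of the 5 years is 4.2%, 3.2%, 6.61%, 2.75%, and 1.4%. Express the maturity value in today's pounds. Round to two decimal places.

Nominal value at maturity: £360,151 × (1 + 4.99%)^5 ≈ £459,435.24.
Price-level factor over 5 years: 1.042 × 1.032 × 1.0661 × 1.0275 × 1.014 ≈ 1.1944422176.
The maturity value deflated by that factor is the answer in today's purchasing power.

£384,644.17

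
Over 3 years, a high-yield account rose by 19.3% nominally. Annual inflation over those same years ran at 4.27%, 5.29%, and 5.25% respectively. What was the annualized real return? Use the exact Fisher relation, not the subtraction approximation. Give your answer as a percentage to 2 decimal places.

Cumulative inflation factor: 1.0427 × 1.0529 × 1.0525 ≈ 1.15550.
Nominal growth factor: 1.19300. Real growth factor = 1.19300 / 1.15550 ≈ 1.03246.
Annualized: 1.03246^(1/3) − 1 ≈ 0.01070.

1.07%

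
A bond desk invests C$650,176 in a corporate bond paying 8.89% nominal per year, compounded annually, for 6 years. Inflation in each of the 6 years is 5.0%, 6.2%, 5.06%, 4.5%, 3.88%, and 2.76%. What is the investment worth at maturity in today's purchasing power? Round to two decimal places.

C$829,345.29

Nominal value at maturity: C$650,176 × (1 + 8.89%)^6 ≈ C$1,083,824.39.
Price-level factor over 6 years: 1.050 × 1.062 × 1.0506 × 1.045 × 1.0388 × 1.0276 ≈ 1.3068433711.
The maturity value deflated by that factor is the answer in today's purchasing power.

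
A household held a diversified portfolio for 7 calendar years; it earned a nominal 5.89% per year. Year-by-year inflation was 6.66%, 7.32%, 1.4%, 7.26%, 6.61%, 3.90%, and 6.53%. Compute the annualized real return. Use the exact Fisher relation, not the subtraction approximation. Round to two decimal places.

0.23%

Cumulative inflation factor: 1.0666 × 1.0732 × 1.014 × 1.0726 × 1.0661 × 1.0390 × 1.0653 ≈ 1.46907.
Nominal growth factor: 1.49274. Real growth factor = 1.49274 / 1.46907 ≈ 1.01611.
Annualized: 1.01611^(1/7) − 1 ≈ 0.00229.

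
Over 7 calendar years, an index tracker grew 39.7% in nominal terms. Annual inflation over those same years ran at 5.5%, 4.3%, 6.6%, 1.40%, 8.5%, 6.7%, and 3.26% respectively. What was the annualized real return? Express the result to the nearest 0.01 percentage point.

Cumulative inflation factor: 1.055 × 1.043 × 1.066 × 1.0140 × 1.085 × 1.067 × 1.0326 ≈ 1.42186.
Nominal growth factor: 1.39700. Real growth factor = 1.39700 / 1.42186 ≈ 0.98251.
Annualized: 0.98251^(1/7) − 1 ≈ -0.00252.

-0.25%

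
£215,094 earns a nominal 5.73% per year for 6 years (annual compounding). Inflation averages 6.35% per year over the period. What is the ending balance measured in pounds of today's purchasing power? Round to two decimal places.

£207,679.07

Nominal value at maturity: £215,094 × (1 + 5.73%)^6 ≈ £300,481.47.
Price-level factor over 6 years: (1 + 6.35%)^6 ≈ 1.4468548534.
The maturity value deflated by that factor is the answer in today's purchasing power.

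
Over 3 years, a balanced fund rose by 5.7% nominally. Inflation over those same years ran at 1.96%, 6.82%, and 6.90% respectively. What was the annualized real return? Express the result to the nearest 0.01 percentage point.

Cumulative inflation factor: 1.0196 × 1.0682 × 1.0690 ≈ 1.16429.
Nominal growth factor: 1.05700. Real growth factor = 1.05700 / 1.16429 ≈ 0.90785.
Annualized: 0.90785^(1/3) − 1 ≈ -0.03171.

-3.17%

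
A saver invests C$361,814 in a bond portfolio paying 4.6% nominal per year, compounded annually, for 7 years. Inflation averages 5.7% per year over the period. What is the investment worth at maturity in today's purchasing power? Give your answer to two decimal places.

C$336,265.45

Nominal value at maturity: C$361,814 × (1 + 4.6%)^7 ≈ C$495,686.58.
Price-level factor over 7 years: (1 + 5.7%)^7 ≈ 1.4740930926.
The maturity value deflated by that factor is the answer in today's purchasing power.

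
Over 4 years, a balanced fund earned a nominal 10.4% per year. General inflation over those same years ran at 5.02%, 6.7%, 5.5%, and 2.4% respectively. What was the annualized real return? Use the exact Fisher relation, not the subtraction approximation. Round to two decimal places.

5.25%

Cumulative inflation factor: 1.0502 × 1.067 × 1.055 × 1.024 ≈ 1.21057.
Nominal growth factor: 1.48551. Real growth factor = 1.48551 / 1.21057 ≈ 1.22712.
Annualized: 1.22712^(1/4) − 1 ≈ 0.05250.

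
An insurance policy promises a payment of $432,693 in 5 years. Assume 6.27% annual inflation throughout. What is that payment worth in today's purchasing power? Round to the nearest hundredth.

$319,246.74

Price-level factor over 5 years: (1 + 6.27%)^5 ≈ 1.3553560631.
Purchasing power today: $432,693 divided by that factor.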